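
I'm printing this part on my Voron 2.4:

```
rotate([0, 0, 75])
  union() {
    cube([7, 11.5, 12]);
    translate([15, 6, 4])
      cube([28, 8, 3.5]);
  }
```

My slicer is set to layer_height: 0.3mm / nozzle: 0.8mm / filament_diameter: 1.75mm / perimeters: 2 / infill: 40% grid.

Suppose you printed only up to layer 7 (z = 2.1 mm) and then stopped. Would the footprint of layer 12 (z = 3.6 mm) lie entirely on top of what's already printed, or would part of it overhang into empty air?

entirely on top

Compare the two slices. At z = 2.1: the cube is present — its section is the full 7×11.5 rectangle (area 80.50 mm²); the cube at (15, 6) is absent (z outside [4, 7.5]); Combining (union): only the 7×11.5 cube is present, so the union is just that shape — area = 80.50 mm²; (whole slice rotated 75° about Z — lengths, areas and connectivity unchanged). At z = 3.6: the 7×11.5 cube contributes its full rectangle (area 80.50 mm²); the cube at (15, 6) does not reach this height (z outside [4, 7.5]); Taking the union: only the 7×11.5 cube is present, so the union is just that shape — area = 80.50 mm²; (whole slice rotated 75° about Z — lengths, areas and connectivity unchanged). Checking containment: the cross-section at z = 3.6 is a subset of the cross-section at z = 2.1.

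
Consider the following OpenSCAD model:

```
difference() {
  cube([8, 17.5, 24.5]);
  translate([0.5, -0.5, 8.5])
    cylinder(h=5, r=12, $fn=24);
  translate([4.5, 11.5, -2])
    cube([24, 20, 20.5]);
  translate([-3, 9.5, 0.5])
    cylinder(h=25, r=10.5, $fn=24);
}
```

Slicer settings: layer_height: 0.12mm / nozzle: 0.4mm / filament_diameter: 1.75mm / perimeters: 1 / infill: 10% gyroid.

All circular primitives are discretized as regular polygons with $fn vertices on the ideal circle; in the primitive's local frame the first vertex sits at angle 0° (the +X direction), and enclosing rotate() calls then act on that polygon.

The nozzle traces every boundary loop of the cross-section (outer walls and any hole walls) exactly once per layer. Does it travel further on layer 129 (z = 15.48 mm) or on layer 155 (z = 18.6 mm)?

layer 155 (z = 18.6 mm)

Layer 129 (z = 15.48): the 8×17.5 cube contributes its full rectangle (perimeter 51.00 mm); the cylinder at (0.5, -0.5) does not reach this height (z outside [8.5, 13.5]); the 24×20 cube at (4.5, 11.5) contributes its full rectangle (perimeter 88.00 mm); the r=10.5 cylinder at (-3, 9.5) gives a regular 24-gon of circumradius 10.5 (constant along its height) (perimeter = 2·24·10.500·sin(180°/24) = 65.79 mm); Subtracting the remaining from the first: starting from the 8×17.5 cube, the 24×20 cube at (4.5, 11.5) partially overlaps it — only the 21.00 mm² overlap (of its 480.00 mm²) is removed, clipping the outline; the r=10.5 cylinder at (-3, 9.5) partially overlaps it — only the 95.85 mm² overlap (of its 342.42 mm²) is removed, clipping the outline — boundary = 35.61 mm. So its perimeter = 35.61 mm. Layer 155 (z = 18.6): the cube is present — its section is the full 8×17.5 rectangle (perimeter 51.00 mm); the cylinder at (0.5, -0.5) is not intersected at this z (z outside [8.5, 13.5]); the cube at (4.5, 11.5) does not reach this height (z outside [-2, 18.5]); the r=10.5 cylinder at (-3, 9.5) gives a regular 24-gon of circumradius 10.5 (constant along its height) (perimeter = 2·24·10.500·sin(180°/24) = 65.79 mm); After the difference (first − rest): starting from the 8×17.5 cube, the r=10.5 cylinder at (-3, 9.5) partially overlaps it — only the 104.80 mm² overlap (of its 342.42 mm²) is removed, clipping the outline — boundary = 49.75 mm. So its perimeter = 49.75 mm. Layer 155 is larger (49.75 vs 35.61 mm).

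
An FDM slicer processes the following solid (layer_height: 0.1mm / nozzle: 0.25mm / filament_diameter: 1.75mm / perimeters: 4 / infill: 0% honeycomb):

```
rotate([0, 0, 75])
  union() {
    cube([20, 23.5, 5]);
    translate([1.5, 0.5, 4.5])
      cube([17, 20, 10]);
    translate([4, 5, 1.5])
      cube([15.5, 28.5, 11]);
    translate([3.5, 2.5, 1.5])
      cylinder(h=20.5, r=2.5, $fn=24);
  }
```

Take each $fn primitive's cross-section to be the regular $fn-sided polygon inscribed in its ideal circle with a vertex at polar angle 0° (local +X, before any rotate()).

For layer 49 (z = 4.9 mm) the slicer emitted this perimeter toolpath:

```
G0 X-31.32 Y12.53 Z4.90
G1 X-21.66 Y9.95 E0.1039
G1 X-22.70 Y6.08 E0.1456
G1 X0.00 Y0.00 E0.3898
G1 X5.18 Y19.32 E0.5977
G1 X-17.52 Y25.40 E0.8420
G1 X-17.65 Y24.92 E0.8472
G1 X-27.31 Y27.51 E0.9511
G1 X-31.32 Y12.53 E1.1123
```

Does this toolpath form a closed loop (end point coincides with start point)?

yes

Start point (G0): (-31.32, 12.53). End point (last G1): the path returns to the start — closed.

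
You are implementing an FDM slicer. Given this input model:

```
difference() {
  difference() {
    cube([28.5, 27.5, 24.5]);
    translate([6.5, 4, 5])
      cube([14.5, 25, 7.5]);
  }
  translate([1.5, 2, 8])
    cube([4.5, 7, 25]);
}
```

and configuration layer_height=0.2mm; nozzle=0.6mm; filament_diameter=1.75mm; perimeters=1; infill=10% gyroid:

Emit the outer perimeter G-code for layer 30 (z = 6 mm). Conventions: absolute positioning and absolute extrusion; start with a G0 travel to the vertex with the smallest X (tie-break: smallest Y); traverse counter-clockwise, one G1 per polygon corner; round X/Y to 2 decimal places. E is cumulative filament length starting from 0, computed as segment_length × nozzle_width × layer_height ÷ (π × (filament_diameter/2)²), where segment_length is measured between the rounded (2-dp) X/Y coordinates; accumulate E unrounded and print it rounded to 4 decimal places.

At z = 6 mm: the 28.5×27.5 cube contributes its full rectangle; the cube at (6.5, 4) (footprint 14.5×25) is included at this height; Taking the first minus the rest: starting from the 28.5×27.5 cube, the 14.5×25 cube at (6.5, 4) partially overlaps it — only the 340.75 mm² overlap (of its 362.50 mm²) is removed, clipping the outline — 1 connected region; the cube at (1.5, 2) is absent (z outside [8, 33]); After the difference (first − rest): none of the subtracted shapes is present at this height, so the result so far is unchanged — 1 connected region. The outline is a single polygon with 8 vertices. Extrusion per mm of travel: 0.6 × 0.2 / (π × 0.875²) = 0.049890. Accumulating E over each segment gives final E = 7.9325.

G0 X0.00 Y0.00 Z6.00
G1 X28.50 Y0.00 E1.4219
G1 X28.50 Y27.50 E2.7939
G1 X21.00 Y27.50 E3.1680
G1 X21.00 Y4.00 E4.3404
G1 X6.50 Y4.00 E5.0639
G1 X6.50 Y27.50 E6.2363
G1 X0.00 Y27.50 E6.5606
G1 X0.00 Y0.00 E7.9325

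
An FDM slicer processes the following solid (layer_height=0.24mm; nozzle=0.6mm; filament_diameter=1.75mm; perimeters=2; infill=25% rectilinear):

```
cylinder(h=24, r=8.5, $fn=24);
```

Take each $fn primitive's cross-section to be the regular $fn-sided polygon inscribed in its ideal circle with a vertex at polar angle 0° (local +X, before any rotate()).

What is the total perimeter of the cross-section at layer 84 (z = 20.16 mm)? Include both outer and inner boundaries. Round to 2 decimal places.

At z = 20.16 mm: the r=8.5 cylinder gives a regular 24-gon of circumradius 8.5 (constant along its height) (perimeter = 2·24·8.500·sin(180°/24) = 53.25 mm). Overall, the cross-section is a single solid region. Total boundary length (outer) = 53.25 mm.

53.25 mm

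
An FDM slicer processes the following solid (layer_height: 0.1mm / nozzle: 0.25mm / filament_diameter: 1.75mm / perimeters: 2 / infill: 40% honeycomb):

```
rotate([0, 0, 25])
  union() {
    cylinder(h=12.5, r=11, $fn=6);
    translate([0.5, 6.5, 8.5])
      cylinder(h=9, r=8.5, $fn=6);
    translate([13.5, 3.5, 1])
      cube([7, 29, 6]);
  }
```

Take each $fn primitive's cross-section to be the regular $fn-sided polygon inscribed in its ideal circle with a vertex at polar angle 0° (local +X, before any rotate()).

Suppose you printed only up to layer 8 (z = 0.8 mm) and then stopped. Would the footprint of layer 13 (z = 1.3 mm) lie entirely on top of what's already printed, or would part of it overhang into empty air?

Compare the two slices. At z = 0.8: the cylinder: section is a regular 6-gon, circumradius r=11 (area = (6/2)·11.000²·sin(360°/6) = 314.37 mm²); the cylinder at (0.5, 6.5) is not intersected at this z (z outside [8.5, 17.5]); the cube at (13.5, 3.5) does not reach this height (z outside [1, 7]); Taking the union: only the r=11 cylinder is present, so the union is just that shape — area = 314.37 mm²; (rotated 25° about Z; rotation is an isometry so areas/perimeters/island counts are preserved). At z = 1.3: the r=11 cylinder contributes a regular 6-gon of circumradius 11 (area = (6/2)·11.000²·sin(360°/6) = 314.37 mm²); the cylinder at (0.5, 6.5) does not reach this height (z outside [8.5, 17.5]); the cube at (13.5, 3.5) is present — its section is the full 7×29 rectangle (area 203.00 mm²); Taking the union: the 2 present regions are separate (no shared area or edge), so areas and boundary lengths simply add and each stays a separate island — area = 517.37 mm²; (rotated 25° about Z; rotation is an isometry so areas/perimeters/island counts are preserved). Checking containment: at z = 1.3 the cross-section extends beyond the z = 0.8 cross-section by about 203.00 mm².

part overhangs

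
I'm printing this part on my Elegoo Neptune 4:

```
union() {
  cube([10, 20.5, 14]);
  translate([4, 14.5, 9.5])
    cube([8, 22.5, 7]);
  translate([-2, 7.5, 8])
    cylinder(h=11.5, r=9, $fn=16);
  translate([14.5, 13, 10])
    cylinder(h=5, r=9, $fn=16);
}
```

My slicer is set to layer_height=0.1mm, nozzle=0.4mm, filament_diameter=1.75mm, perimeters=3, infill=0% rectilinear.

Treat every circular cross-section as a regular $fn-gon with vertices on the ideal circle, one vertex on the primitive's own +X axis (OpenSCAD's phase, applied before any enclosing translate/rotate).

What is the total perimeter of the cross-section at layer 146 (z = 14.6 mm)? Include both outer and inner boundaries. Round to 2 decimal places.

At z = 14.6 mm: the cube is not intersected at this z (z outside [0, 14]); the cube at (4, 14.5) is present — its section is the full 8×22.5 rectangle (perimeter 61.00 mm); the r=9 cylinder at (-2, 7.5) gives a regular 16-gon of circumradius 9 (constant along its height) (perimeter = 2·16·9.000·sin(180°/16) = 56.19 mm); the cylinder at (14.5, 13): section is a regular 16-gon, circumradius r=9 (perimeter = 2·16·9.000·sin(180°/16) = 56.19 mm); Combining (union): the regions partially overlap (shared area 31.50 mm²), so the edge portions inside another operand are dropped and the merged outline is re-measured after clipping — boundary = 143.52 mm. Overall, the cross-section is a single solid region. Total boundary length (outer) = 143.52 mm.

143.52 mm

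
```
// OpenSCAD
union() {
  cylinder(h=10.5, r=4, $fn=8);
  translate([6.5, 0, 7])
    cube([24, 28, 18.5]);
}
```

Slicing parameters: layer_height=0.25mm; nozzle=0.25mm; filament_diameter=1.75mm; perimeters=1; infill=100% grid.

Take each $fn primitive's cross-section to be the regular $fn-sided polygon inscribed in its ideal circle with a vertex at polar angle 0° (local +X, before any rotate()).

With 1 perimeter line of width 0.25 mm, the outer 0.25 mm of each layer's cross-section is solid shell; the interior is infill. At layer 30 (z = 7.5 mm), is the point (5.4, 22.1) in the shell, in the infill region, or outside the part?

At z = 7.5 mm: the r=4 cylinder gives a regular 8-gon of circumradius 4 (constant along its height); the cube at (6.5, 0) is present — its section is the full 24×28 rectangle; Combining (union): the 2 present regions are separate (no shared area or edge), so areas and boundary lengths simply add and each stays a separate island — 2 connected regions. Overall, the cross-section has 2 separate islands. The nearest boundary edge runs (6.50, 0.00)→(6.50, 28.00); distance from the point to it = 1.10 mm. The point is not inside any of the regions above, so it lies outside the cross-section (1.10 mm from the nearest boundary).

outside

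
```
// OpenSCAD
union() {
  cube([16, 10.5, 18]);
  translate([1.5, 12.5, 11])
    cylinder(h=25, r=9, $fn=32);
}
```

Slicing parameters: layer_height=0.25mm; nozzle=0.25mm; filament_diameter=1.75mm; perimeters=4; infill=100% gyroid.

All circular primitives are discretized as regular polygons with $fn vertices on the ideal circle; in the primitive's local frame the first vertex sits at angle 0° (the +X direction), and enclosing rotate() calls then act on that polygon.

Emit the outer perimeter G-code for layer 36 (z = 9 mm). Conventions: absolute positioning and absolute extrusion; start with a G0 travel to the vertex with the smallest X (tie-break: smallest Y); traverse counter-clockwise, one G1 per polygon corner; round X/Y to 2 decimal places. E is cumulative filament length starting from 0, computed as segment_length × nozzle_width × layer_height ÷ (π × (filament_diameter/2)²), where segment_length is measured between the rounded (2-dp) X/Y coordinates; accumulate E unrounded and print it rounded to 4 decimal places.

G0 X0.00 Y0.00 Z9.00
G1 X16.00 Y0.00 E0.4158
G1 X16.00 Y10.50 E0.6886
G1 X0.00 Y10.50 E1.1043
G1 X0.00 Y0.00 E1.3772

At z = 9 mm: the cube (footprint 16×10.5) is included at this height; the cylinder at (1.5, 12.5) is not intersected at this z (z outside [11, 36]); Taking the union: only the 16×10.5 cube is present, so the union is just that shape — 1 connected region. The outline is a single polygon with 4 vertices. Extrusion per mm of travel: 0.25 × 0.25 / (π × 0.875²) = 0.025984. Accumulating E over each segment gives final E = 1.3772.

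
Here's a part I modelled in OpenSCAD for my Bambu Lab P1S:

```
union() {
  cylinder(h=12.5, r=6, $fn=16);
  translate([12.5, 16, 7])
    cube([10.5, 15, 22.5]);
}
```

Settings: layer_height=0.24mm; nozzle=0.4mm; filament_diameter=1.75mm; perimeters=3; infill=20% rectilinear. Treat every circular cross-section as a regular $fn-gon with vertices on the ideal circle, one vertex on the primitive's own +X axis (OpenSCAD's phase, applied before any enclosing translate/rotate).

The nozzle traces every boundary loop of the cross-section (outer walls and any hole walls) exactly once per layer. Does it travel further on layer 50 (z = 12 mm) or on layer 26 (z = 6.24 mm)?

Layer 50 (z = 12): the r=6 cylinder gives a regular 16-gon of circumradius 6 (constant along its height) (perimeter = 2·16·6.000·sin(180°/16) = 37.46 mm); the cube at (12.5, 16) (footprint 10.5×15) is included at this height (perimeter 51.00 mm); Taking the union: the 2 present regions are separate (no shared area or edge), so areas and boundary lengths simply add and each stays a separate island — boundary = 88.46 mm. So its perimeter = 88.46 mm. Layer 26 (z = 6.24): the cylinder: section is a regular 16-gon, circumradius r=6 (perimeter = 2·16·6.000·sin(180°/16) = 37.46 mm); the cube at (12.5, 16) is absent (z outside [7, 29.5]); Combining (union): only the r=6 cylinder is present, so the union is just that shape — boundary = 37.46 mm. So its perimeter = 37.46 mm. Layer 50 is larger (88.46 vs 37.46 mm).

layer 50 (z = 12 mm)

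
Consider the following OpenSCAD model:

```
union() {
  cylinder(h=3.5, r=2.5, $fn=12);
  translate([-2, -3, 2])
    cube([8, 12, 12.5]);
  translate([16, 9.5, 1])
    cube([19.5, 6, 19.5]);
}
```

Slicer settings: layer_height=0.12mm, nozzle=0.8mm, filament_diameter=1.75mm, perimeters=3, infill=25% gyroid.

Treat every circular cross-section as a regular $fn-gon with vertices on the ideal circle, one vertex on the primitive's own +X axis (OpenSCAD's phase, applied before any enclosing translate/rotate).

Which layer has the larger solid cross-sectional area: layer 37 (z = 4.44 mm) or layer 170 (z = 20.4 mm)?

Layer 37 (z = 4.44): the cylinder does not reach this height (z outside [0, 3.5]); the 8×12 cube at (-2, -3) contributes its full rectangle (area 96.00 mm²); the cube at (16, 9.5) (footprint 19.5×6) is included at this height (area 117.00 mm²); Taking the union: the 2 present regions are separate (no shared area or edge), so areas and boundary lengths simply add and each stays a separate island — area = 213.00 mm². So its area = 213.00 mm². Layer 170 (z = 20.4): the cylinder is not intersected at this z (z outside [0, 3.5]); the cube at (-2, -3) is absent (z outside [2, 14.5]); the cube at (16, 9.5) (footprint 19.5×6) is included at this height (area 117.00 mm²); Merging all regions: only the 19.5×6 cube at (16, 9.5) is present, so the union is just that shape — area = 117.00 mm². So its area = 117.00 mm². Layer 37 is larger (213.00 vs 117.00 mm²).

layer 37 (z = 4.44 mm)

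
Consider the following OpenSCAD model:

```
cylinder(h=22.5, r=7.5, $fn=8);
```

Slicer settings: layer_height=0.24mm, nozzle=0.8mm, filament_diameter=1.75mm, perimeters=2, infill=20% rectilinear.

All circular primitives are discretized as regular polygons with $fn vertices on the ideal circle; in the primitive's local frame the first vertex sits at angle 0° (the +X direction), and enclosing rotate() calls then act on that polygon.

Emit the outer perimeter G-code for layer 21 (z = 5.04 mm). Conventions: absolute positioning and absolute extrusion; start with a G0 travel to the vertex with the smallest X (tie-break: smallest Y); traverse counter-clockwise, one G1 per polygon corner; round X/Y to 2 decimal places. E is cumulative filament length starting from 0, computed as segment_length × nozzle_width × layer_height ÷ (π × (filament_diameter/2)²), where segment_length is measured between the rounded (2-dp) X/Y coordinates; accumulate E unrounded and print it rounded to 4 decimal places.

At z = 5.04 mm: the r=7.5 cylinder gives a regular 8-gon of circumradius 7.5 (constant along its height). The outline is a single polygon with 8 vertices. Extrusion per mm of travel: 0.8 × 0.24 / (π × 0.875²) = 0.079824. Accumulating E over each segment gives final E = 3.6646.

G0 X-7.50 Y0.00 Z5.04
G1 X-5.30 Y-5.30 E0.4581
G1 X0.00 Y-7.50 E0.9161
G1 X5.30 Y-5.30 E1.3742
G1 X7.50 Y0.00 E1.8323
G1 X5.30 Y5.30 E2.2903
G1 X0.00 Y7.50 E2.7484
G1 X-5.30 Y5.30 E3.2065
G1 X-7.50 Y0.00 E3.6646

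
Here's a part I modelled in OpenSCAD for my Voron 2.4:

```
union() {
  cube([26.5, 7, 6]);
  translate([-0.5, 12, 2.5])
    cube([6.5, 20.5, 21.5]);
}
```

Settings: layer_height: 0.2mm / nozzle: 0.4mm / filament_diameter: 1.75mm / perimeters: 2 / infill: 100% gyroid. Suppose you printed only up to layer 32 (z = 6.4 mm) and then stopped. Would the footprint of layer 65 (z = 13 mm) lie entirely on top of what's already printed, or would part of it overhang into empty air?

entirely on top

Compare the two slices. At z = 6.4: the cube is absent (z outside [0, 6]); the cube at (-0.5, 12) is present — its section is the full 6.5×20.5 rectangle (area 133.25 mm²); Combining (union): only the 6.5×20.5 cube at (-0.5, 12) is present, so the union is just that shape — area = 133.25 mm². At z = 13: the cube is absent (z outside [0, 6]); the cube at (-0.5, 12) is present — its section is the full 6.5×20.5 rectangle (area 133.25 mm²); Taking the union: only the 6.5×20.5 cube at (-0.5, 12) is present, so the union is just that shape — area = 133.25 mm². Checking containment: the cross-section at z = 13 is a subset of the cross-section at z = 6.4.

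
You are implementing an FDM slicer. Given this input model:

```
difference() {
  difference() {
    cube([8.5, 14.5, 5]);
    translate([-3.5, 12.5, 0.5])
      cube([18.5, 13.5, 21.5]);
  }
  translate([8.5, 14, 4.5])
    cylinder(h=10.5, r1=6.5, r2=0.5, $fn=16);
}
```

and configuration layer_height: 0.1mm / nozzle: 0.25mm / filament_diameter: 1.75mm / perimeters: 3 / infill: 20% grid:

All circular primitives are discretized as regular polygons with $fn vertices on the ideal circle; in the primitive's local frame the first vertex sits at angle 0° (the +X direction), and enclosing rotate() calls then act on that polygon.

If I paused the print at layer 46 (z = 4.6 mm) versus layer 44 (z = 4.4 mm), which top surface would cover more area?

layer 44 (z = 4.4 mm)

Layer 46 (z = 4.6): the cube is present — its section is the full 8.5×14.5 rectangle (area 123.25 mm²); the 18.5×13.5 cube at (-3.5, 12.5) contributes its full rectangle (area 249.75 mm²); Subtracting the remaining from the first: starting from the 8.5×14.5 cube (123.25 mm²), the 18.5×13.5 cube at (-3.5, 12.5) partially overlaps it — only the 17.00 mm² overlap (of its 249.75 mm²) is removed, clipping the outline — area = 106.25 mm²; the cone at (8.5, 14) (r1=6.5→r2=0.5) has section circumradius 6.443 here — a regular 16-gon (area = (16/2)·6.443²·sin(360°/16) = 127.08 mm²); Taking the first minus the rest: starting from that combined region (106.25 mm²), the cone at (8.5, 14) partially overlaps it — only the 22.33 mm² overlap (of its 127.08 mm²) is removed, clipping the outline — area = 83.92 mm². So its area = 83.92 mm². Layer 44 (z = 4.4): the cube is present — its section is the full 8.5×14.5 rectangle (area 123.25 mm²); the 18.5×13.5 cube at (-3.5, 12.5) contributes its full rectangle (area 249.75 mm²); After the difference (first − rest): starting from the 8.5×14.5 cube (123.25 mm²), the 18.5×13.5 cube at (-3.5, 12.5) partially overlaps it — only the 17.00 mm² overlap (of its 249.75 mm²) is removed, clipping the outline — area = 106.25 mm²; the cone at (8.5, 14) is absent (z outside [4.5, 15]); After the difference (first − rest): none of the subtracted shapes is present at this height, so that combined region is unchanged — area = 106.25 mm². So its area = 106.25 mm². Layer 44 is larger (106.25 vs 83.92 mm²).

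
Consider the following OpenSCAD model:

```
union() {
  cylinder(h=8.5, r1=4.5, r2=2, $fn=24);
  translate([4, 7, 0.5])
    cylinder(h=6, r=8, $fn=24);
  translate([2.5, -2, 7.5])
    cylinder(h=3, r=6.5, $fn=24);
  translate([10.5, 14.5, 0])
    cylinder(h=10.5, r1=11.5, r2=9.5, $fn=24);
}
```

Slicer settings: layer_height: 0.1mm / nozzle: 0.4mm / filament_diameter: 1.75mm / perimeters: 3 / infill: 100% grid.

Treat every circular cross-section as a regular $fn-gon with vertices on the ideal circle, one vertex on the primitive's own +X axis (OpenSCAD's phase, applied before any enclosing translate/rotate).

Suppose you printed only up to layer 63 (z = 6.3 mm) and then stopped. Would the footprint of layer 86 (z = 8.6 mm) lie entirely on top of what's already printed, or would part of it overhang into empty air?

part overhangs

Compare the two slices. At z = 6.3: the cone (r1=4.5→r2=2) has section circumradius 2.647 here — a regular 24-gon (area = (24/2)·2.647²·sin(360°/24) = 21.76 mm²); the r=8 cylinder at (4, 7) gives a regular 24-gon of circumradius 8 (constant along its height) (area = (24/2)·8.000²·sin(360°/24) = 198.77 mm²); the cylinder at (2.5, -2) is absent (z outside [7.5, 10.5]); the cone at (10.5, 14.5): at t=0.600 of its height the radius interpolates to r₁+(r₂−r₁)t = 10.300, giving a regular 24-gon of that circumradius (area = (24/2)·10.300²·sin(360°/24) = 329.50 mm²); Combining (union): the regions partially overlap — summed areas 550.03 mm² minus the doubly-counted overlap 96.98 mm² gives 453.05 mm² — area = 453.05 mm². At z = 8.6: the cone does not reach this height (z outside [0, 8.5]); the cylinder at (4, 7) does not reach this height (z outside [0.5, 6.5]); the r=6.5 cylinder at (2.5, -2) contributes a regular 24-gon of circumradius 6.5 (area = (24/2)·6.500²·sin(360°/24) = 131.22 mm²); the cone at (10.5, 14.5) contributes a regular 24-gon of circumradius 9.862 (interpolated between r1=11.5 and r2=9.5 at t=0.819) (area = (24/2)·9.862²·sin(360°/24) = 302.06 mm²); Combining (union): the 2 present regions are separate (no shared area or edge), so areas and boundary lengths simply add and each stays a separate island — area = 433.29 mm². Checking containment: at z = 8.6 the cross-section extends beyond the z = 6.3 cross-section by about 78.29 mm².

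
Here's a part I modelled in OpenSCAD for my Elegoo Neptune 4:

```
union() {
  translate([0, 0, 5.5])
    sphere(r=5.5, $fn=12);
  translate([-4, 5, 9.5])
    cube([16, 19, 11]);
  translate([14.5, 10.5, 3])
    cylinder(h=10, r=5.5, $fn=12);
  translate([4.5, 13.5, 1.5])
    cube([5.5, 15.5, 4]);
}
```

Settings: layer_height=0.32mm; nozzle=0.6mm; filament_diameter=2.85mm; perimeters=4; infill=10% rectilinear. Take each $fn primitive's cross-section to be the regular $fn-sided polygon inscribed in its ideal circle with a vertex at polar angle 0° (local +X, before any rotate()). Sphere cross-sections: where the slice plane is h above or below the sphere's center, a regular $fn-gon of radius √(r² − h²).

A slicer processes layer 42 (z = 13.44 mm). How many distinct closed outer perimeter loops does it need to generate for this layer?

1

At z = 13.44 mm: the sphere does not reach this height (|z−center|=7.940 > r=5.5); the cube at (-4, 5) (footprint 16×19) is included at this height; the cylinder at (14.5, 10.5) does not reach this height (z outside [3, 13]); the cube at (4.5, 13.5) is not intersected at this z (z outside [1.5, 5.5]); Merging all regions: only the 16×19 cube at (-4, 5) is present, so the union is just that shape — 1 connected region. The result has 1 disconnected region.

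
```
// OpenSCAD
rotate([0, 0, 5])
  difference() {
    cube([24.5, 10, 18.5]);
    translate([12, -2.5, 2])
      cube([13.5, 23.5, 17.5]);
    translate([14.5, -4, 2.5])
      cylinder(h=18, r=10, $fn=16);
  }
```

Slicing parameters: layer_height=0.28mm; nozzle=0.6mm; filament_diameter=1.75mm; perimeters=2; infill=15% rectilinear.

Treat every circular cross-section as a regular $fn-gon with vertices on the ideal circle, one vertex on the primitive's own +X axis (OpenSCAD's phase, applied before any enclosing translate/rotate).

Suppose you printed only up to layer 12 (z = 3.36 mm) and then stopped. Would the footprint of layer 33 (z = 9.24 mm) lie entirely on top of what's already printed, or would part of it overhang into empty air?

Compare the two slices. At z = 3.36: the cube is present — its section is the full 24.5×10 rectangle (area 245.00 mm²); the cube at (12, -2.5) is present — its section is the full 13.5×23.5 rectangle (area 317.25 mm²); the r=10 cylinder at (14.5, -4) gives a regular 16-gon of circumradius 10 (constant along its height) (area = (16/2)·10.000²·sin(360°/16) = 306.15 mm²); After the difference (first − rest): starting from the 24.5×10 cube (245.00 mm²), the 13.5×23.5 cube at (12, -2.5) partially overlaps it — only the 125.00 mm² overlap (of its 317.25 mm²) is removed, clipping the outline; the r=10 cylinder at (14.5, -4) partially overlaps it — only the 23.76 mm² overlap (of its 306.15 mm²) is removed, clipping the outline — area = 96.24 mm²; (whole slice rotated 5° about Z — lengths, areas and connectivity unchanged). At z = 9.24: the 24.5×10 cube contributes its full rectangle (area 245.00 mm²); the cube at (12, -2.5) is present — its section is the full 13.5×23.5 rectangle (area 317.25 mm²); the r=10 cylinder at (14.5, -4) gives a regular 16-gon of circumradius 10 (constant along its height) (area = (16/2)·10.000²·sin(360°/16) = 306.15 mm²); Subtracting the remaining from the first: starting from the 24.5×10 cube (245.00 mm²), the 13.5×23.5 cube at (12, -2.5) partially overlaps it — only the 125.00 mm² overlap (of its 317.25 mm²) is removed, clipping the outline; the r=10 cylinder at (14.5, -4) partially overlaps it — only the 23.76 mm² overlap (of its 306.15 mm²) is removed, clipping the outline — area = 96.24 mm²; (rotated 5° about Z; rotation is an isometry so areas/perimeters/island counts are preserved). Checking containment: the cross-section at z = 9.24 is a subset of the cross-section at z = 3.36.

entirely on top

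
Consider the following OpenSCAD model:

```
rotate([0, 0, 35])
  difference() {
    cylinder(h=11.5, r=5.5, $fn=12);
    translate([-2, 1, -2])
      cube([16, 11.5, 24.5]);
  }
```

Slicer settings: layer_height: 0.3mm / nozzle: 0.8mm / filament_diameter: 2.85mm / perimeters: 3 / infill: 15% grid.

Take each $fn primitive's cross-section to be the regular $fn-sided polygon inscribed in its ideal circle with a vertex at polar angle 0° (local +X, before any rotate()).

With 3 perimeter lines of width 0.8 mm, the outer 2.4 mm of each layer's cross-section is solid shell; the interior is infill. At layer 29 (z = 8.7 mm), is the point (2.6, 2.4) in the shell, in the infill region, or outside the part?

At z = 8.7 mm: the r=5.5 cylinder contributes a regular 12-gon of circumradius 5.5; the 16×11.5 cube at (-2, 1) contributes its full rectangle; After the difference (first − rest): starting from the r=5.5 cylinder, the 16×11.5 cube at (-2, 1) partially overlaps it — only the 25.79 mm² overlap (of its 184.00 mm²) is removed, clipping the outline — 1 connected region; (whole slice rotated 35° about Z — lengths, areas and connectivity unchanged). Overall, the cross-section is a single solid region. Undo the 35° rotation: the query point maps to (3.506, 0.475) in the un-rotated model frame. The nearest boundary edge runs (-2.00, 1.00)→(5.23, 1.00); distance from the point to it = 0.53 mm. The point is inside the cross-section, 0.53 mm from the nearest boundary — within the 2.4 mm shell band (3 × 0.8).

shell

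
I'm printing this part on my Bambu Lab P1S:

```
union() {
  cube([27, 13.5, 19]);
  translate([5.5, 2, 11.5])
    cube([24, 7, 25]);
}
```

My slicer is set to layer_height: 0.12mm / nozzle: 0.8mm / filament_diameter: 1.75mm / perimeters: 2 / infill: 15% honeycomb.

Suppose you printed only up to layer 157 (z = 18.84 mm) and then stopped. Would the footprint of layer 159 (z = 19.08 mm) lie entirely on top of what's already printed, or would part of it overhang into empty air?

Compare the two slices. At z = 18.84: the 27×13.5 cube contributes its full rectangle (area 364.50 mm²); the cube at (5.5, 2) (footprint 24×7) is included at this height (area 168.00 mm²); Taking the union: the regions partially overlap — summed areas 532.50 mm² minus the doubly-counted overlap 150.50 mm² gives 382.00 mm² — area = 382.00 mm². At z = 19.08: the cube does not reach this height (z outside [0, 19]); the cube at (5.5, 2) (footprint 24×7) is included at this height (area 168.00 mm²); Taking the union: only the 24×7 cube at (5.5, 2) is present, so the union is just that shape — area = 168.00 mm². Checking containment: the cross-section at z = 19.08 is a subset of the cross-section at z = 18.84.

entirely on top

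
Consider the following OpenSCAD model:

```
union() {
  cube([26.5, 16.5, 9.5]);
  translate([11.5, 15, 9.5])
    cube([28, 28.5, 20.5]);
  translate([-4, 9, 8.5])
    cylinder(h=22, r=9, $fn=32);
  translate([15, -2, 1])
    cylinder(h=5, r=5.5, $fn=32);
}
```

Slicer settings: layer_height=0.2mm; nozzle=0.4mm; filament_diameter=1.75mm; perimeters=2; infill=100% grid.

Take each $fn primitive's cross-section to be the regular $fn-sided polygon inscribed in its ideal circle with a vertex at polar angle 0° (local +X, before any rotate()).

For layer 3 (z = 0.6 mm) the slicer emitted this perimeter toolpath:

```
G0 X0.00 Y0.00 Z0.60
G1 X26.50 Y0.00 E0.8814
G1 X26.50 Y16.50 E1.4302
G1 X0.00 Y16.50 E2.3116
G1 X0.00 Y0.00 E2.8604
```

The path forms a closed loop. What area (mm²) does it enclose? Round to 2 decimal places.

437.25 mm²

Apply the shoelace formula to the sequence of (X, Y) vertices; enclosed area = 437.25 mm².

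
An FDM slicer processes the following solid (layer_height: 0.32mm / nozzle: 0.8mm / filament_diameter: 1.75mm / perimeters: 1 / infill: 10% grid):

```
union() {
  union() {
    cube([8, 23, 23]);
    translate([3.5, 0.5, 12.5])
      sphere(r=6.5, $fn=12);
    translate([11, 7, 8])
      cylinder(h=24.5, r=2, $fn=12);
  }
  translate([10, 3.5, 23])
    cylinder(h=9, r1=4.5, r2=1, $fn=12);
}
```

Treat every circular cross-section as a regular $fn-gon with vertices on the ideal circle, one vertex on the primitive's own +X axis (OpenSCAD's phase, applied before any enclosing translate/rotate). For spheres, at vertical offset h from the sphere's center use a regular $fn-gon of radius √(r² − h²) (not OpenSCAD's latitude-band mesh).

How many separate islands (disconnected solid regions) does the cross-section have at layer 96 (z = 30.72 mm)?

2

At z = 30.72 mm: the cube is not intersected at this z (z outside [0, 23]); the sphere at (3.5, 0.5) does not reach this height (|z−center|=18.220 > r=6.5); the r=2 cylinder at (11, 7) contributes a regular 12-gon of circumradius 2; Merging all regions: only the r=2 cylinder at (11, 7) is present, so the union is just that shape — 1 connected region; the cone at (10, 3.5) (r1=4.5→r2=1) has section circumradius 1.498 here — a regular 12-gon; Merging all regions: the 2 present regions are separate (no shared area or edge), so areas and boundary lengths simply add and each stays a separate island — 2 connected regions. Overall, the cross-section has 2 separate islands. Island count = 2.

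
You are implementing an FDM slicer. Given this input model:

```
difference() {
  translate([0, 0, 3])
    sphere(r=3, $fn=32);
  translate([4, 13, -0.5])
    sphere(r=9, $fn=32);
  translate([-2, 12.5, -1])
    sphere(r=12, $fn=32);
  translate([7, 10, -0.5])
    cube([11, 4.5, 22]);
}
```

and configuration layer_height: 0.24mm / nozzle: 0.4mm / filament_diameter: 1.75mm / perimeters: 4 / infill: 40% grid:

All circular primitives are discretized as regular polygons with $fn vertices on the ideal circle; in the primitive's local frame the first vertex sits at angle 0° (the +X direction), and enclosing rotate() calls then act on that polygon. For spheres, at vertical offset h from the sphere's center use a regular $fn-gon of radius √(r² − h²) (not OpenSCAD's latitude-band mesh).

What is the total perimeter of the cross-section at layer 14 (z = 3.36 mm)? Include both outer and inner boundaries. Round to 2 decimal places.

17.95 mm

At z = 3.36 mm: the sphere: section is a regular 32-gon, circumradius = √(r²−h²) = √(3²−0.36²) = 2.978 (perimeter = 2·32·2.978·sin(180°/32) = 18.68 mm); the sphere at (4, 13): section is a regular 32-gon, circumradius = √(r²−h²) = √(9²−3.86²) = 8.130 (perimeter = 2·32·8.130·sin(180°/32) = 51.00 mm); the sphere at (-2, 12.5): section is a regular 32-gon, circumradius = √(r²−h²) = √(12²−4.36²) = 11.180 (perimeter = 2·32·11.180·sin(180°/32) = 70.13 mm); the 11×4.5 cube at (7, 10) contributes its full rectangle (perimeter 31.00 mm); Subtracting the remaining from the first: starting from the r=3 sphere, the r=9 sphere at (4, 13) misses the remaining region (no effect); the r=12 sphere at (-2, 12.5) partially overlaps it — only the 4.80 mm² overlap (of its 390.15 mm²) is removed, clipping the outline; the 11×4.5 cube at (7, 10) misses the remaining region (no effect) — boundary = 17.95 mm. Overall, the cross-section is a single solid region. Total boundary length (outer) = 17.95 mm.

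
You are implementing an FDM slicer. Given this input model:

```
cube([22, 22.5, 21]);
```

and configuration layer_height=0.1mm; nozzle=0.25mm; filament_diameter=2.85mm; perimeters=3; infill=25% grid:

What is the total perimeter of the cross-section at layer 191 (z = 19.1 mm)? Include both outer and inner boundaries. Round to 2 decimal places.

89.00 mm

At z = 19.1 mm: the cube is present — its section is the full 22×22.5 rectangle (perimeter 89.00 mm). Overall, the cross-section is a single solid region. Total boundary length (outer) = 89.00 mm.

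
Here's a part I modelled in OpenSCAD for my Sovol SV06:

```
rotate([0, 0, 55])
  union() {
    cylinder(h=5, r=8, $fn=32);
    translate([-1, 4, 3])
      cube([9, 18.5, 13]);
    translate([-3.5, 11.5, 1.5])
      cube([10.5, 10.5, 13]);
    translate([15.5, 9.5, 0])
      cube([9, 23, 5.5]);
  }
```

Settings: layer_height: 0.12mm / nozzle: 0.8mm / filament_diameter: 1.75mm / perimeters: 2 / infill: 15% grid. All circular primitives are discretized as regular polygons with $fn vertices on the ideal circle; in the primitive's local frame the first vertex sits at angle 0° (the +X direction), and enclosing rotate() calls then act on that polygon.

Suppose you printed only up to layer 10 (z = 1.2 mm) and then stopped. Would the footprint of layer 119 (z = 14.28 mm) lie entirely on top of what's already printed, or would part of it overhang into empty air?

Compare the two slices. At z = 1.2: the cylinder: section is a regular 32-gon, circumradius r=8 (area = (32/2)·8.000²·sin(360°/32) = 199.77 mm²); the cube at (-1, 4) is not intersected at this z (z outside [3, 16]); the cube at (-3.5, 11.5) is absent (z outside [1.5, 14.5]); the cube at (15.5, 9.5) (footprint 9×23) is included at this height (area 207.00 mm²); Taking the union: the 2 present regions are separate (no shared area or edge), so areas and boundary lengths simply add and each stays a separate island — area = 406.77 mm²; (whole slice rotated 55° about Z — lengths, areas and connectivity unchanged). At z = 14.28: the cylinder is absent (z outside [0, 5]); the 9×18.5 cube at (-1, 4) contributes its full rectangle (area 166.50 mm²); the cube at (-3.5, 11.5) is present — its section is the full 10.5×10.5 rectangle (area 110.25 mm²); the cube at (15.5, 9.5) does not reach this height (z outside [0, 5.5]); Combining (union): the regions partially overlap — summed areas 276.75 mm² minus the doubly-counted overlap 84.00 mm² gives 192.75 mm² — area = 192.75 mm²; (rotated 55° about Z; rotation is an isometry so areas/perimeters/island counts are preserved). Checking containment: at z = 14.28 the cross-section extends beyond the z = 1.2 cross-section by about 169.36 mm².

part overhangs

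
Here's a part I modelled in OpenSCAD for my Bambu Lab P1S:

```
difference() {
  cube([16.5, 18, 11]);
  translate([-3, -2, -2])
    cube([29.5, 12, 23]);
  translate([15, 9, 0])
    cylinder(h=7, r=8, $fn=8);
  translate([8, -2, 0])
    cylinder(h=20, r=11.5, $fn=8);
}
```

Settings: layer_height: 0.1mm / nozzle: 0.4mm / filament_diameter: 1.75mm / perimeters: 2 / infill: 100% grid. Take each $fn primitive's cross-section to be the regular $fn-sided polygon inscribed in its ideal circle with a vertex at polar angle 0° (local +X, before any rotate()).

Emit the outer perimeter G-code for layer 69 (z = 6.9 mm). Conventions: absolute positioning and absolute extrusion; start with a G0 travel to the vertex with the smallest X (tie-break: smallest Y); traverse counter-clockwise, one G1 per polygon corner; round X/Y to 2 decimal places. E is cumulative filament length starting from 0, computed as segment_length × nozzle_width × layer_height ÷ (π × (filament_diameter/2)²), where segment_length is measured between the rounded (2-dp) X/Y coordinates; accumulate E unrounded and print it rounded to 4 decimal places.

At z = 6.9 mm: the 16.5×18 cube contributes its full rectangle; the 29.5×12 cube at (-3, -2) contributes its full rectangle; the r=8 cylinder at (15, 9) contributes a regular 8-gon of circumradius 8; the r=11.5 cylinder at (8, -2) contributes a regular 8-gon of circumradius 11.5; Subtracting the remaining from the first: starting from the 16.5×18 cube, the 29.5×12 cube at (-3, -2) partially overlaps it — only the 165.00 mm² overlap (of its 354.00 mm²) is removed, clipping the outline; the r=8 cylinder at (15, 9) partially overlaps it — only the 47.50 mm² overlap (of its 181.02 mm²) is removed, clipping the outline; the r=11.5 cylinder at (8, -2) misses the remaining region (no effect) — 1 connected region. The outline is a single polygon with 7 vertices. Extrusion per mm of travel: 0.4 × 0.1 / (π × 0.875²) = 0.016630. Accumulating E over each segment gives final E = 0.7703.

G0 X0.00 Y10.00 Z6.90
G1 X7.41 Y10.00 E0.1232
G1 X9.34 Y14.66 E0.2071
G1 X15.00 Y17.00 E0.3090
G1 X16.50 Y16.38 E0.3360
G1 X16.50 Y18.00 E0.3629
G1 X0.00 Y18.00 E0.6373
G1 X0.00 Y10.00 E0.7703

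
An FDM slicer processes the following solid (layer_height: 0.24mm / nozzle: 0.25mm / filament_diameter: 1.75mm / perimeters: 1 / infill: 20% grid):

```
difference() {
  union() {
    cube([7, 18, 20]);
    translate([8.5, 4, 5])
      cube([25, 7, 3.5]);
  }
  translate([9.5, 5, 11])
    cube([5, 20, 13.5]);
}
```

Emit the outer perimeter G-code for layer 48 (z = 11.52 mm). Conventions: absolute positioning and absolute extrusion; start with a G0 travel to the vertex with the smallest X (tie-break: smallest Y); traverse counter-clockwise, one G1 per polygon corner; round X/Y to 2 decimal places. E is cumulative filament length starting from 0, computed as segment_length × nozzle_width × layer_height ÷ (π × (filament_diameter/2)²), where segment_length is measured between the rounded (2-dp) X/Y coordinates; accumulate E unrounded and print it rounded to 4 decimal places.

G0 X0.00 Y0.00 Z11.52
G1 X7.00 Y0.00 E0.1746
G1 X7.00 Y18.00 E0.6236
G1 X0.00 Y18.00 E0.7982
G1 X0.00 Y0.00 E1.2473

At z = 11.52 mm: the cube is present — its section is the full 7×18 rectangle; the cube at (8.5, 4) does not reach this height (z outside [5, 8.5]); Merging all regions: only the 7×18 cube is present, so the union is just that shape — 1 connected region; the cube at (9.5, 5) (footprint 5×20) is included at this height; Taking the first minus the rest: starting from that combined region, the 5×20 cube at (9.5, 5) misses the remaining region (no effect) — 1 connected region. The outline is a single polygon with 4 vertices. Extrusion per mm of travel: 0.25 × 0.24 / (π × 0.875²) = 0.024945. Accumulating E over each segment gives final E = 1.2473.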